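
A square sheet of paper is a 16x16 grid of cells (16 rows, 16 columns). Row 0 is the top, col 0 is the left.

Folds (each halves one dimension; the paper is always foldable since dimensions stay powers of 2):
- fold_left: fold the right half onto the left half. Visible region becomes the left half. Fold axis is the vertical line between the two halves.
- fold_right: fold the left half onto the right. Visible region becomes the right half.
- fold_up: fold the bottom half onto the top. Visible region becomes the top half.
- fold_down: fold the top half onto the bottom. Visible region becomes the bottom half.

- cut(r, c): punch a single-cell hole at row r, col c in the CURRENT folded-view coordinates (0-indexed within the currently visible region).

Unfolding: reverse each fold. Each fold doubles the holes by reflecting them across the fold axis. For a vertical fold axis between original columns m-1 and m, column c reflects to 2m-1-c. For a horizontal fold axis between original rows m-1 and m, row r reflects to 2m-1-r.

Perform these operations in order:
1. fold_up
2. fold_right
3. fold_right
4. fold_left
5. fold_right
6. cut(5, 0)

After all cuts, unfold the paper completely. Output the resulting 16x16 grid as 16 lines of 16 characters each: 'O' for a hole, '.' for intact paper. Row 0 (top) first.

Answer: ................
................
................
................
................
OOOOOOOOOOOOOOOO
................
................
................
................
OOOOOOOOOOOOOOOO
................
................
................
................
................

Derivation:
Op 1 fold_up: fold axis h@8; visible region now rows[0,8) x cols[0,16) = 8x16
Op 2 fold_right: fold axis v@8; visible region now rows[0,8) x cols[8,16) = 8x8
Op 3 fold_right: fold axis v@12; visible region now rows[0,8) x cols[12,16) = 8x4
Op 4 fold_left: fold axis v@14; visible region now rows[0,8) x cols[12,14) = 8x2
Op 5 fold_right: fold axis v@13; visible region now rows[0,8) x cols[13,14) = 8x1
Op 6 cut(5, 0): punch at orig (5,13); cuts so far [(5, 13)]; region rows[0,8) x cols[13,14) = 8x1
Unfold 1 (reflect across v@13): 2 holes -> [(5, 12), (5, 13)]
Unfold 2 (reflect across v@14): 4 holes -> [(5, 12), (5, 13), (5, 14), (5, 15)]
Unfold 3 (reflect across v@12): 8 holes -> [(5, 8), (5, 9), (5, 10), (5, 11), (5, 12), (5, 13), (5, 14), (5, 15)]
Unfold 4 (reflect across v@8): 16 holes -> [(5, 0), (5, 1), (5, 2), (5, 3), (5, 4), (5, 5), (5, 6), (5, 7), (5, 8), (5, 9), (5, 10), (5, 11), (5, 12), (5, 13), (5, 14), (5, 15)]
Unfold 5 (reflect across h@8): 32 holes -> [(5, 0), (5, 1), (5, 2), (5, 3), (5, 4), (5, 5), (5, 6), (5, 7), (5, 8), (5, 9), (5, 10), (5, 11), (5, 12), (5, 13), (5, 14), (5, 15), (10, 0), (10, 1), (10, 2), (10, 3), (10, 4), (10, 5), (10, 6), (10, 7), (10, 8), (10, 9), (10, 10), (10, 11), (10, 12), (10, 13), (10, 14), (10, 15)]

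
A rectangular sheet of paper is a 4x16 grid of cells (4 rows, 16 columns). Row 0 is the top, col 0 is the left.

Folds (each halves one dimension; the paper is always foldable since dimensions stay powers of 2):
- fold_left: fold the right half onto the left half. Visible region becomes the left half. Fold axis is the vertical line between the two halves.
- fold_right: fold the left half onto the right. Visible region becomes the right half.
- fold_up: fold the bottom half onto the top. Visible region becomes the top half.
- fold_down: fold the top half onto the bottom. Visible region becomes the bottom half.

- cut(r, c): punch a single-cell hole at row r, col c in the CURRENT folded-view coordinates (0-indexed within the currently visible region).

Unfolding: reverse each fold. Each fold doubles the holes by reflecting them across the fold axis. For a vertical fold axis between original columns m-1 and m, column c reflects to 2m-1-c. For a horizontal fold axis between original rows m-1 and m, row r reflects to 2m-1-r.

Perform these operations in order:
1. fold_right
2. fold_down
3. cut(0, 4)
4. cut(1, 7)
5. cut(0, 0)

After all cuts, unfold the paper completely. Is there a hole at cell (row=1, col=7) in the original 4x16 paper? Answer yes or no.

Answer: yes

Derivation:
Op 1 fold_right: fold axis v@8; visible region now rows[0,4) x cols[8,16) = 4x8
Op 2 fold_down: fold axis h@2; visible region now rows[2,4) x cols[8,16) = 2x8
Op 3 cut(0, 4): punch at orig (2,12); cuts so far [(2, 12)]; region rows[2,4) x cols[8,16) = 2x8
Op 4 cut(1, 7): punch at orig (3,15); cuts so far [(2, 12), (3, 15)]; region rows[2,4) x cols[8,16) = 2x8
Op 5 cut(0, 0): punch at orig (2,8); cuts so far [(2, 8), (2, 12), (3, 15)]; region rows[2,4) x cols[8,16) = 2x8
Unfold 1 (reflect across h@2): 6 holes -> [(0, 15), (1, 8), (1, 12), (2, 8), (2, 12), (3, 15)]
Unfold 2 (reflect across v@8): 12 holes -> [(0, 0), (0, 15), (1, 3), (1, 7), (1, 8), (1, 12), (2, 3), (2, 7), (2, 8), (2, 12), (3, 0), (3, 15)]
Holes: [(0, 0), (0, 15), (1, 3), (1, 7), (1, 8), (1, 12), (2, 3), (2, 7), (2, 8), (2, 12), (3, 0), (3, 15)]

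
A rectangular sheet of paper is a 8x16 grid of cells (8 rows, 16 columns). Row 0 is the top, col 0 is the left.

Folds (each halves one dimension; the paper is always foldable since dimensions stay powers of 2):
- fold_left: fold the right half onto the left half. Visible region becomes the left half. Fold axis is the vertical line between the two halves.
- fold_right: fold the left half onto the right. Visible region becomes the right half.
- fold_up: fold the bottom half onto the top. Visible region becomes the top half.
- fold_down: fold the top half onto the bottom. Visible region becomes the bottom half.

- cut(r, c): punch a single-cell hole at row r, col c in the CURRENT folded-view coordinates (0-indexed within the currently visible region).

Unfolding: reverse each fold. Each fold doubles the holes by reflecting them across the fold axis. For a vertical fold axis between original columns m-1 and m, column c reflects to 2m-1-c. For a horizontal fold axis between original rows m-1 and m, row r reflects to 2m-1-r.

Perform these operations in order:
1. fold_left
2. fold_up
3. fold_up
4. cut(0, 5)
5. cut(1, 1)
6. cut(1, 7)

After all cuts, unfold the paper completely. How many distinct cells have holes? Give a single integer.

Op 1 fold_left: fold axis v@8; visible region now rows[0,8) x cols[0,8) = 8x8
Op 2 fold_up: fold axis h@4; visible region now rows[0,4) x cols[0,8) = 4x8
Op 3 fold_up: fold axis h@2; visible region now rows[0,2) x cols[0,8) = 2x8
Op 4 cut(0, 5): punch at orig (0,5); cuts so far [(0, 5)]; region rows[0,2) x cols[0,8) = 2x8
Op 5 cut(1, 1): punch at orig (1,1); cuts so far [(0, 5), (1, 1)]; region rows[0,2) x cols[0,8) = 2x8
Op 6 cut(1, 7): punch at orig (1,7); cuts so far [(0, 5), (1, 1), (1, 7)]; region rows[0,2) x cols[0,8) = 2x8
Unfold 1 (reflect across h@2): 6 holes -> [(0, 5), (1, 1), (1, 7), (2, 1), (2, 7), (3, 5)]
Unfold 2 (reflect across h@4): 12 holes -> [(0, 5), (1, 1), (1, 7), (2, 1), (2, 7), (3, 5), (4, 5), (5, 1), (5, 7), (6, 1), (6, 7), (7, 5)]
Unfold 3 (reflect across v@8): 24 holes -> [(0, 5), (0, 10), (1, 1), (1, 7), (1, 8), (1, 14), (2, 1), (2, 7), (2, 8), (2, 14), (3, 5), (3, 10), (4, 5), (4, 10), (5, 1), (5, 7), (5, 8), (5, 14), (6, 1), (6, 7), (6, 8), (6, 14), (7, 5), (7, 10)]

Answer: 24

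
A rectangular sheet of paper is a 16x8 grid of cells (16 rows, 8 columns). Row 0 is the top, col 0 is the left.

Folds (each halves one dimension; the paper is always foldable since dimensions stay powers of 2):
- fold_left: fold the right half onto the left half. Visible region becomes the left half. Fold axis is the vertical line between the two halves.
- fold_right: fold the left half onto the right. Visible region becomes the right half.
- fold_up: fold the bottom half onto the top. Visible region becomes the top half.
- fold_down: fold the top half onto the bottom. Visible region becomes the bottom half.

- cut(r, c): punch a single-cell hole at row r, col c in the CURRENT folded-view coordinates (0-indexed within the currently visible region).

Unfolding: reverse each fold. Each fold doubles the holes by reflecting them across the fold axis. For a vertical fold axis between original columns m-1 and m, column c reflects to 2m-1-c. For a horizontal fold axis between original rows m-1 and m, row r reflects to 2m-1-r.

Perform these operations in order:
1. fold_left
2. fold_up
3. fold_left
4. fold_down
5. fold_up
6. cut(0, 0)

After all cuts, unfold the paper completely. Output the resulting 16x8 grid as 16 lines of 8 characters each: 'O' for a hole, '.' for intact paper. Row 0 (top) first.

Op 1 fold_left: fold axis v@4; visible region now rows[0,16) x cols[0,4) = 16x4
Op 2 fold_up: fold axis h@8; visible region now rows[0,8) x cols[0,4) = 8x4
Op 3 fold_left: fold axis v@2; visible region now rows[0,8) x cols[0,2) = 8x2
Op 4 fold_down: fold axis h@4; visible region now rows[4,8) x cols[0,2) = 4x2
Op 5 fold_up: fold axis h@6; visible region now rows[4,6) x cols[0,2) = 2x2
Op 6 cut(0, 0): punch at orig (4,0); cuts so far [(4, 0)]; region rows[4,6) x cols[0,2) = 2x2
Unfold 1 (reflect across h@6): 2 holes -> [(4, 0), (7, 0)]
Unfold 2 (reflect across h@4): 4 holes -> [(0, 0), (3, 0), (4, 0), (7, 0)]
Unfold 3 (reflect across v@2): 8 holes -> [(0, 0), (0, 3), (3, 0), (3, 3), (4, 0), (4, 3), (7, 0), (7, 3)]
Unfold 4 (reflect across h@8): 16 holes -> [(0, 0), (0, 3), (3, 0), (3, 3), (4, 0), (4, 3), (7, 0), (7, 3), (8, 0), (8, 3), (11, 0), (11, 3), (12, 0), (12, 3), (15, 0), (15, 3)]
Unfold 5 (reflect across v@4): 32 holes -> [(0, 0), (0, 3), (0, 4), (0, 7), (3, 0), (3, 3), (3, 4), (3, 7), (4, 0), (4, 3), (4, 4), (4, 7), (7, 0), (7, 3), (7, 4), (7, 7), (8, 0), (8, 3), (8, 4), (8, 7), (11, 0), (11, 3), (11, 4), (11, 7), (12, 0), (12, 3), (12, 4), (12, 7), (15, 0), (15, 3), (15, 4), (15, 7)]

Answer: O..OO..O
........
........
O..OO..O
O..OO..O
........
........
O..OO..O
O..OO..O
........
........
O..OO..O
O..OO..O
........
........
O..OO..O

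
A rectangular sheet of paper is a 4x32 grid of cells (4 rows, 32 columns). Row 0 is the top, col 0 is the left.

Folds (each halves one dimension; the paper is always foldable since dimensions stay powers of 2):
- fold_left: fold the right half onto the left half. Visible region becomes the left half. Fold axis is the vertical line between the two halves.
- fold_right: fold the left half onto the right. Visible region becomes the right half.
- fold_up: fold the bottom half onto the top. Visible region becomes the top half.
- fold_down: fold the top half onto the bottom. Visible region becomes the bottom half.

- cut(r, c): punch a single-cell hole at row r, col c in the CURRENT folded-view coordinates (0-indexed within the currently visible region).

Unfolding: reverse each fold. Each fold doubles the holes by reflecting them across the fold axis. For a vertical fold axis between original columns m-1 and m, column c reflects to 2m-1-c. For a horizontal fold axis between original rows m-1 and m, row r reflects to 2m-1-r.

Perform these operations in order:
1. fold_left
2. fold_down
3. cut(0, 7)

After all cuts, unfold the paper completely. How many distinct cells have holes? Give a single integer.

Op 1 fold_left: fold axis v@16; visible region now rows[0,4) x cols[0,16) = 4x16
Op 2 fold_down: fold axis h@2; visible region now rows[2,4) x cols[0,16) = 2x16
Op 3 cut(0, 7): punch at orig (2,7); cuts so far [(2, 7)]; region rows[2,4) x cols[0,16) = 2x16
Unfold 1 (reflect across h@2): 2 holes -> [(1, 7), (2, 7)]
Unfold 2 (reflect across v@16): 4 holes -> [(1, 7), (1, 24), (2, 7), (2, 24)]

Answer: 4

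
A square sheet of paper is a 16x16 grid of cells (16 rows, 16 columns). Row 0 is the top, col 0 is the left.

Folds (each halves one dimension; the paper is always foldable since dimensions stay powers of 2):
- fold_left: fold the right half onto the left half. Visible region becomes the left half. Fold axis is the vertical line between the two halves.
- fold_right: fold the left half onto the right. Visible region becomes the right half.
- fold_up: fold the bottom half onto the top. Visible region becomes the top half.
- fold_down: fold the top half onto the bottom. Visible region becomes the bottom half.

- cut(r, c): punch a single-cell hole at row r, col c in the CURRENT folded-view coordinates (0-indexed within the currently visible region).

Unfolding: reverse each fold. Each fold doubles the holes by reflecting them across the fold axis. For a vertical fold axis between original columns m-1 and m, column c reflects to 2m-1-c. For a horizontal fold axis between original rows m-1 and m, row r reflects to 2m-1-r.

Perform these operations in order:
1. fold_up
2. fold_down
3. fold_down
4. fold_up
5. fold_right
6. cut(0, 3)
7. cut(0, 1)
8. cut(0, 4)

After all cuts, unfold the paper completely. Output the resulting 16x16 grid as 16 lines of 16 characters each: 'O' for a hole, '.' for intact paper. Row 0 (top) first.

Answer: ...OO.O..O.OO...
...OO.O..O.OO...
...OO.O..O.OO...
...OO.O..O.OO...
...OO.O..O.OO...
...OO.O..O.OO...
...OO.O..O.OO...
...OO.O..O.OO...
...OO.O..O.OO...
...OO.O..O.OO...
...OO.O..O.OO...
...OO.O..O.OO...
...OO.O..O.OO...
...OO.O..O.OO...
...OO.O..O.OO...
...OO.O..O.OO...

Derivation:
Op 1 fold_up: fold axis h@8; visible region now rows[0,8) x cols[0,16) = 8x16
Op 2 fold_down: fold axis h@4; visible region now rows[4,8) x cols[0,16) = 4x16
Op 3 fold_down: fold axis h@6; visible region now rows[6,8) x cols[0,16) = 2x16
Op 4 fold_up: fold axis h@7; visible region now rows[6,7) x cols[0,16) = 1x16
Op 5 fold_right: fold axis v@8; visible region now rows[6,7) x cols[8,16) = 1x8
Op 6 cut(0, 3): punch at orig (6,11); cuts so far [(6, 11)]; region rows[6,7) x cols[8,16) = 1x8
Op 7 cut(0, 1): punch at orig (6,9); cuts so far [(6, 9), (6, 11)]; region rows[6,7) x cols[8,16) = 1x8
Op 8 cut(0, 4): punch at orig (6,12); cuts so far [(6, 9), (6, 11), (6, 12)]; region rows[6,7) x cols[8,16) = 1x8
Unfold 1 (reflect across v@8): 6 holes -> [(6, 3), (6, 4), (6, 6), (6, 9), (6, 11), (6, 12)]
Unfold 2 (reflect across h@7): 12 holes -> [(6, 3), (6, 4), (6, 6), (6, 9), (6, 11), (6, 12), (7, 3), (7, 4), (7, 6), (7, 9), (7, 11), (7, 12)]
Unfold 3 (reflect across h@6): 24 holes -> [(4, 3), (4, 4), (4, 6), (4, 9), (4, 11), (4, 12), (5, 3), (5, 4), (5, 6), (5, 9), (5, 11), (5, 12), (6, 3), (6, 4), (6, 6), (6, 9), (6, 11), (6, 12), (7, 3), (7, 4), (7, 6), (7, 9), (7, 11), (7, 12)]
Unfold 4 (reflect across h@4): 48 holes -> [(0, 3), (0, 4), (0, 6), (0, 9), (0, 11), (0, 12), (1, 3), (1, 4), (1, 6), (1, 9), (1, 11), (1, 12), (2, 3), (2, 4), (2, 6), (2, 9), (2, 11), (2, 12), (3, 3), (3, 4), (3, 6), (3, 9), (3, 11), (3, 12), (4, 3), (4, 4), (4, 6), (4, 9), (4, 11), (4, 12), (5, 3), (5, 4), (5, 6), (5, 9), (5, 11), (5, 12), (6, 3), (6, 4), (6, 6), (6, 9), (6, 11), (6, 12), (7, 3), (7, 4), (7, 6), (7, 9), (7, 11), (7, 12)]
Unfold 5 (reflect across h@8): 96 holes -> [(0, 3), (0, 4), (0, 6), (0, 9), (0, 11), (0, 12), (1, 3), (1, 4), (1, 6), (1, 9), (1, 11), (1, 12), (2, 3), (2, 4), (2, 6), (2, 9), (2, 11), (2, 12), (3, 3), (3, 4), (3, 6), (3, 9), (3, 11), (3, 12), (4, 3), (4, 4), (4, 6), (4, 9), (4, 11), (4, 12), (5, 3), (5, 4), (5, 6), (5, 9), (5, 11), (5, 12), (6, 3), (6, 4), (6, 6), (6, 9), (6, 11), (6, 12), (7, 3), (7, 4), (7, 6), (7, 9), (7, 11), (7, 12), (8, 3), (8, 4), (8, 6), (8, 9), (8, 11), (8, 12), (9, 3), (9, 4), (9, 6), (9, 9), (9, 11), (9, 12), (10, 3), (10, 4), (10, 6), (10, 9), (10, 11), (10, 12), (11, 3), (11, 4), (11, 6), (11, 9), (11, 11), (11, 12), (12, 3), (12, 4), (12, 6), (12, 9), (12, 11), (12, 12), (13, 3), (13, 4), (13, 6), (13, 9), (13, 11), (13, 12), (14, 3), (14, 4), (14, 6), (14, 9), (14, 11), (14, 12), (15, 3), (15, 4), (15, 6), (15, 9), (15, 11), (15, 12)]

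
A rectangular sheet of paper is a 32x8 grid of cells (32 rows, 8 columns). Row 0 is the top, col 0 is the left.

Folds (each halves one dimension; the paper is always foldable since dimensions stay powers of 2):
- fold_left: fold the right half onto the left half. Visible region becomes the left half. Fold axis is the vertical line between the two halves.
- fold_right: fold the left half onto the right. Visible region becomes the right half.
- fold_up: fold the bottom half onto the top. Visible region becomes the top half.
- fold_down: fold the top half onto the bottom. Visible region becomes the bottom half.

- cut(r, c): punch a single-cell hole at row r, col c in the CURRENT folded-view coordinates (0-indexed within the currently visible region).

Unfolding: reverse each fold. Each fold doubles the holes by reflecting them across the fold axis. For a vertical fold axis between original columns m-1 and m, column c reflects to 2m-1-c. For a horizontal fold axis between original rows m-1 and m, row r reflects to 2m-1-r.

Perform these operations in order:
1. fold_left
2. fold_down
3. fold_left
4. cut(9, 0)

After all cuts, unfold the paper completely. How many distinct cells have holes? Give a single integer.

Answer: 8

Derivation:
Op 1 fold_left: fold axis v@4; visible region now rows[0,32) x cols[0,4) = 32x4
Op 2 fold_down: fold axis h@16; visible region now rows[16,32) x cols[0,4) = 16x4
Op 3 fold_left: fold axis v@2; visible region now rows[16,32) x cols[0,2) = 16x2
Op 4 cut(9, 0): punch at orig (25,0); cuts so far [(25, 0)]; region rows[16,32) x cols[0,2) = 16x2
Unfold 1 (reflect across v@2): 2 holes -> [(25, 0), (25, 3)]
Unfold 2 (reflect across h@16): 4 holes -> [(6, 0), (6, 3), (25, 0), (25, 3)]
Unfold 3 (reflect across v@4): 8 holes -> [(6, 0), (6, 3), (6, 4), (6, 7), (25, 0), (25, 3), (25, 4), (25, 7)]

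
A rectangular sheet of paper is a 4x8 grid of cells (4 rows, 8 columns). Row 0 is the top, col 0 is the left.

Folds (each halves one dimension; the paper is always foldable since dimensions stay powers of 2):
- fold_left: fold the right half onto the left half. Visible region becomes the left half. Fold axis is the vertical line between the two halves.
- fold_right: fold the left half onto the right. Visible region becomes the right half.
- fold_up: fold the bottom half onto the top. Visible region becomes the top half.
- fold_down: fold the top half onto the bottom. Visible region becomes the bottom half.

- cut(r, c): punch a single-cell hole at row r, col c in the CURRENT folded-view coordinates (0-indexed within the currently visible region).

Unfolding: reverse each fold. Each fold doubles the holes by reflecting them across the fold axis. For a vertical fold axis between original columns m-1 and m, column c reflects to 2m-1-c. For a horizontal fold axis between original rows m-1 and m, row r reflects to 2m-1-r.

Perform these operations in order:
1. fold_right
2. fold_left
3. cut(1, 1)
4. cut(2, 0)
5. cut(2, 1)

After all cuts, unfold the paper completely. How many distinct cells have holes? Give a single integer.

Answer: 12

Derivation:
Op 1 fold_right: fold axis v@4; visible region now rows[0,4) x cols[4,8) = 4x4
Op 2 fold_left: fold axis v@6; visible region now rows[0,4) x cols[4,6) = 4x2
Op 3 cut(1, 1): punch at orig (1,5); cuts so far [(1, 5)]; region rows[0,4) x cols[4,6) = 4x2
Op 4 cut(2, 0): punch at orig (2,4); cuts so far [(1, 5), (2, 4)]; region rows[0,4) x cols[4,6) = 4x2
Op 5 cut(2, 1): punch at orig (2,5); cuts so far [(1, 5), (2, 4), (2, 5)]; region rows[0,4) x cols[4,6) = 4x2
Unfold 1 (reflect across v@6): 6 holes -> [(1, 5), (1, 6), (2, 4), (2, 5), (2, 6), (2, 7)]
Unfold 2 (reflect across v@4): 12 holes -> [(1, 1), (1, 2), (1, 5), (1, 6), (2, 0), (2, 1), (2, 2), (2, 3), (2, 4), (2, 5), (2, 6), (2, 7)]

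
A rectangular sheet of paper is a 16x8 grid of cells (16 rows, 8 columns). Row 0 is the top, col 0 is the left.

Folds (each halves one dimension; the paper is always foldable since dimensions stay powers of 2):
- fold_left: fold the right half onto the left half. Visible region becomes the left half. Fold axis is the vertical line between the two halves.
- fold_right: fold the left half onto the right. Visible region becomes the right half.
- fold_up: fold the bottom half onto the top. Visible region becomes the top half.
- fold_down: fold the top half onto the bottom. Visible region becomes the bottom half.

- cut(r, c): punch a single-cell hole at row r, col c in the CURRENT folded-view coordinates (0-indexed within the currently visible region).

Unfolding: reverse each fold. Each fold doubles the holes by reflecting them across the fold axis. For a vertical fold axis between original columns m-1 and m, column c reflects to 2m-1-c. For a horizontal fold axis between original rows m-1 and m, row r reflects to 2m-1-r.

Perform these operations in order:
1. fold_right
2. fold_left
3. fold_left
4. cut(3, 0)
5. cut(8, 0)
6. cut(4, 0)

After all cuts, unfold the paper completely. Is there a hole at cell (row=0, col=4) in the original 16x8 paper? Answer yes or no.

Op 1 fold_right: fold axis v@4; visible region now rows[0,16) x cols[4,8) = 16x4
Op 2 fold_left: fold axis v@6; visible region now rows[0,16) x cols[4,6) = 16x2
Op 3 fold_left: fold axis v@5; visible region now rows[0,16) x cols[4,5) = 16x1
Op 4 cut(3, 0): punch at orig (3,4); cuts so far [(3, 4)]; region rows[0,16) x cols[4,5) = 16x1
Op 5 cut(8, 0): punch at orig (8,4); cuts so far [(3, 4), (8, 4)]; region rows[0,16) x cols[4,5) = 16x1
Op 6 cut(4, 0): punch at orig (4,4); cuts so far [(3, 4), (4, 4), (8, 4)]; region rows[0,16) x cols[4,5) = 16x1
Unfold 1 (reflect across v@5): 6 holes -> [(3, 4), (3, 5), (4, 4), (4, 5), (8, 4), (8, 5)]
Unfold 2 (reflect across v@6): 12 holes -> [(3, 4), (3, 5), (3, 6), (3, 7), (4, 4), (4, 5), (4, 6), (4, 7), (8, 4), (8, 5), (8, 6), (8, 7)]
Unfold 3 (reflect across v@4): 24 holes -> [(3, 0), (3, 1), (3, 2), (3, 3), (3, 4), (3, 5), (3, 6), (3, 7), (4, 0), (4, 1), (4, 2), (4, 3), (4, 4), (4, 5), (4, 6), (4, 7), (8, 0), (8, 1), (8, 2), (8, 3), (8, 4), (8, 5), (8, 6), (8, 7)]
Holes: [(3, 0), (3, 1), (3, 2), (3, 3), (3, 4), (3, 5), (3, 6), (3, 7), (4, 0), (4, 1), (4, 2), (4, 3), (4, 4), (4, 5), (4, 6), (4, 7), (8, 0), (8, 1), (8, 2), (8, 3), (8, 4), (8, 5), (8, 6), (8, 7)]

Answer: no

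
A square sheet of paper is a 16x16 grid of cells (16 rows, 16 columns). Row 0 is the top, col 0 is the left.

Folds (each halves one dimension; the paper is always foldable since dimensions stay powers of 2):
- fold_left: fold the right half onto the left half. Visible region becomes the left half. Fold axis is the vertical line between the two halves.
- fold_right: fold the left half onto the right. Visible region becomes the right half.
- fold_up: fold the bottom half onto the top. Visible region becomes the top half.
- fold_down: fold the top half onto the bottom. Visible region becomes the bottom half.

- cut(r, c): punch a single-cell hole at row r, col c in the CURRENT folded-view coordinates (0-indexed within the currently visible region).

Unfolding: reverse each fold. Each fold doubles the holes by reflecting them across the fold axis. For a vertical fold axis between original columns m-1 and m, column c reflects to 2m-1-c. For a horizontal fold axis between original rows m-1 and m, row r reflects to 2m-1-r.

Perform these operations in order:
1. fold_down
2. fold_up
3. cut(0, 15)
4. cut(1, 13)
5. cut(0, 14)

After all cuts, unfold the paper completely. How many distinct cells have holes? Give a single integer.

Op 1 fold_down: fold axis h@8; visible region now rows[8,16) x cols[0,16) = 8x16
Op 2 fold_up: fold axis h@12; visible region now rows[8,12) x cols[0,16) = 4x16
Op 3 cut(0, 15): punch at orig (8,15); cuts so far [(8, 15)]; region rows[8,12) x cols[0,16) = 4x16
Op 4 cut(1, 13): punch at orig (9,13); cuts so far [(8, 15), (9, 13)]; region rows[8,12) x cols[0,16) = 4x16
Op 5 cut(0, 14): punch at orig (8,14); cuts so far [(8, 14), (8, 15), (9, 13)]; region rows[8,12) x cols[0,16) = 4x16
Unfold 1 (reflect across h@12): 6 holes -> [(8, 14), (8, 15), (9, 13), (14, 13), (15, 14), (15, 15)]
Unfold 2 (reflect across h@8): 12 holes -> [(0, 14), (0, 15), (1, 13), (6, 13), (7, 14), (7, 15), (8, 14), (8, 15), (9, 13), (14, 13), (15, 14), (15, 15)]

Answer: 12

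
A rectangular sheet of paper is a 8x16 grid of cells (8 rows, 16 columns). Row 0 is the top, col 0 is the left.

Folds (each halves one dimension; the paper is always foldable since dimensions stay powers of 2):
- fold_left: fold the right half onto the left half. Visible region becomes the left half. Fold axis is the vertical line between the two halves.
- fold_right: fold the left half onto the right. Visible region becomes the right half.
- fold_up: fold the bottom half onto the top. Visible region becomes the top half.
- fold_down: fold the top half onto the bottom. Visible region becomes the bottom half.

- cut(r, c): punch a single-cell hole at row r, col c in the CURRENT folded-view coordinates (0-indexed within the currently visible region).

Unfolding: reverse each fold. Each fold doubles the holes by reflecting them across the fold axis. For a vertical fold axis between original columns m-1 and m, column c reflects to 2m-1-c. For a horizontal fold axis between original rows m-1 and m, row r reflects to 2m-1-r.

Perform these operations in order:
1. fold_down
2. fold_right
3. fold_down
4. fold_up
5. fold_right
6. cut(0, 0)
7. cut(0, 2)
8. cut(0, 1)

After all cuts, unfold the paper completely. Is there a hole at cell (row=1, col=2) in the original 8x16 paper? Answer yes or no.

Answer: yes

Derivation:
Op 1 fold_down: fold axis h@4; visible region now rows[4,8) x cols[0,16) = 4x16
Op 2 fold_right: fold axis v@8; visible region now rows[4,8) x cols[8,16) = 4x8
Op 3 fold_down: fold axis h@6; visible region now rows[6,8) x cols[8,16) = 2x8
Op 4 fold_up: fold axis h@7; visible region now rows[6,7) x cols[8,16) = 1x8
Op 5 fold_right: fold axis v@12; visible region now rows[6,7) x cols[12,16) = 1x4
Op 6 cut(0, 0): punch at orig (6,12); cuts so far [(6, 12)]; region rows[6,7) x cols[12,16) = 1x4
Op 7 cut(0, 2): punch at orig (6,14); cuts so far [(6, 12), (6, 14)]; region rows[6,7) x cols[12,16) = 1x4
Op 8 cut(0, 1): punch at orig (6,13); cuts so far [(6, 12), (6, 13), (6, 14)]; region rows[6,7) x cols[12,16) = 1x4
Unfold 1 (reflect across v@12): 6 holes -> [(6, 9), (6, 10), (6, 11), (6, 12), (6, 13), (6, 14)]
Unfold 2 (reflect across h@7): 12 holes -> [(6, 9), (6, 10), (6, 11), (6, 12), (6, 13), (6, 14), (7, 9), (7, 10), (7, 11), (7, 12), (7, 13), (7, 14)]
Unfold 3 (reflect across h@6): 24 holes -> [(4, 9), (4, 10), (4, 11), (4, 12), (4, 13), (4, 14), (5, 9), (5, 10), (5, 11), (5, 12), (5, 13), (5, 14), (6, 9), (6, 10), (6, 11), (6, 12), (6, 13), (6, 14), (7, 9), (7, 10), (7, 11), (7, 12), (7, 13), (7, 14)]
Unfold 4 (reflect across v@8): 48 holes -> [(4, 1), (4, 2), (4, 3), (4, 4), (4, 5), (4, 6), (4, 9), (4, 10), (4, 11), (4, 12), (4, 13), (4, 14), (5, 1), (5, 2), (5, 3), (5, 4), (5, 5), (5, 6), (5, 9), (5, 10), (5, 11), (5, 12), (5, 13), (5, 14), (6, 1), (6, 2), (6, 3), (6, 4), (6, 5), (6, 6), (6, 9), (6, 10), (6, 11), (6, 12), (6, 13), (6, 14), (7, 1), (7, 2), (7, 3), (7, 4), (7, 5), (7, 6), (7, 9), (7, 10), (7, 11), (7, 12), (7, 13), (7, 14)]
Unfold 5 (reflect across h@4): 96 holes -> [(0, 1), (0, 2), (0, 3), (0, 4), (0, 5), (0, 6), (0, 9), (0, 10), (0, 11), (0, 12), (0, 13), (0, 14), (1, 1), (1, 2), (1, 3), (1, 4), (1, 5), (1, 6), (1, 9), (1, 10), (1, 11), (1, 12), (1, 13), (1, 14), (2, 1), (2, 2), (2, 3), (2, 4), (2, 5), (2, 6), (2, 9), (2, 10), (2, 11), (2, 12), (2, 13), (2, 14), (3, 1), (3, 2), (3, 3), (3, 4), (3, 5), (3, 6), (3, 9), (3, 10), (3, 11), (3, 12), (3, 13), (3, 14), (4, 1), (4, 2), (4, 3), (4, 4), (4, 5), (4, 6), (4, 9), (4, 10), (4, 11), (4, 12), (4, 13), (4, 14), (5, 1), (5, 2), (5, 3), (5, 4), (5, 5), (5, 6), (5, 9), (5, 10), (5, 11), (5, 12), (5, 13), (5, 14), (6, 1), (6, 2), (6, 3), (6, 4), (6, 5), (6, 6), (6, 9), (6, 10), (6, 11), (6, 12), (6, 13), (6, 14), (7, 1), (7, 2), (7, 3), (7, 4), (7, 5), (7, 6), (7, 9), (7, 10), (7, 11), (7, 12), (7, 13), (7, 14)]
Holes: [(0, 1), (0, 2), (0, 3), (0, 4), (0, 5), (0, 6), (0, 9), (0, 10), (0, 11), (0, 12), (0, 13), (0, 14), (1, 1), (1, 2), (1, 3), (1, 4), (1, 5), (1, 6), (1, 9), (1, 10), (1, 11), (1, 12), (1, 13), (1, 14), (2, 1), (2, 2), (2, 3), (2, 4), (2, 5), (2, 6), (2, 9), (2, 10), (2, 11), (2, 12), (2, 13), (2, 14), (3, 1), (3, 2), (3, 3), (3, 4), (3, 5), (3, 6), (3, 9), (3, 10), (3, 11), (3, 12), (3, 13), (3, 14), (4, 1), (4, 2), (4, 3), (4, 4), (4, 5), (4, 6), (4, 9), (4, 10), (4, 11), (4, 12), (4, 13), (4, 14), (5, 1), (5, 2), (5, 3), (5, 4), (5, 5), (5, 6), (5, 9), (5, 10), (5, 11), (5, 12), (5, 13), (5, 14), (6, 1), (6, 2), (6, 3), (6, 4), (6, 5), (6, 6), (6, 9), (6, 10), (6, 11), (6, 12), (6, 13), (6, 14), (7, 1), (7, 2), (7, 3), (7, 4), (7, 5), (7, 6), (7, 9), (7, 10), (7, 11), (7, 12), (7, 13), (7, 14)]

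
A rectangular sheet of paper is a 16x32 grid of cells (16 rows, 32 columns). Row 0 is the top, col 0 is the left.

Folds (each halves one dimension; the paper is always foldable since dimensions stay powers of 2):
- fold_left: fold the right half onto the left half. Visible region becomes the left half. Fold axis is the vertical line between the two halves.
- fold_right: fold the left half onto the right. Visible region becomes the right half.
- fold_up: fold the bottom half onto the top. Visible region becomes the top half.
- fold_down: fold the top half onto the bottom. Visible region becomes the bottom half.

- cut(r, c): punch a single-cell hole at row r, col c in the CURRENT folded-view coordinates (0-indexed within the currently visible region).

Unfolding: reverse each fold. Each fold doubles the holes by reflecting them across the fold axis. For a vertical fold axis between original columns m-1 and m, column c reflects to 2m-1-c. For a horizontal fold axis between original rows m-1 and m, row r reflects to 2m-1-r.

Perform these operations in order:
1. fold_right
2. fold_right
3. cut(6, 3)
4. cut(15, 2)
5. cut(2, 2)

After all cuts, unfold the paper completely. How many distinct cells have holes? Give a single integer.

Answer: 12

Derivation:
Op 1 fold_right: fold axis v@16; visible region now rows[0,16) x cols[16,32) = 16x16
Op 2 fold_right: fold axis v@24; visible region now rows[0,16) x cols[24,32) = 16x8
Op 3 cut(6, 3): punch at orig (6,27); cuts so far [(6, 27)]; region rows[0,16) x cols[24,32) = 16x8
Op 4 cut(15, 2): punch at orig (15,26); cuts so far [(6, 27), (15, 26)]; region rows[0,16) x cols[24,32) = 16x8
Op 5 cut(2, 2): punch at orig (2,26); cuts so far [(2, 26), (6, 27), (15, 26)]; region rows[0,16) x cols[24,32) = 16x8
Unfold 1 (reflect across v@24): 6 holes -> [(2, 21), (2, 26), (6, 20), (6, 27), (15, 21), (15, 26)]
Unfold 2 (reflect across v@16): 12 holes -> [(2, 5), (2, 10), (2, 21), (2, 26), (6, 4), (6, 11), (6, 20), (6, 27), (15, 5), (15, 10), (15, 21), (15, 26)]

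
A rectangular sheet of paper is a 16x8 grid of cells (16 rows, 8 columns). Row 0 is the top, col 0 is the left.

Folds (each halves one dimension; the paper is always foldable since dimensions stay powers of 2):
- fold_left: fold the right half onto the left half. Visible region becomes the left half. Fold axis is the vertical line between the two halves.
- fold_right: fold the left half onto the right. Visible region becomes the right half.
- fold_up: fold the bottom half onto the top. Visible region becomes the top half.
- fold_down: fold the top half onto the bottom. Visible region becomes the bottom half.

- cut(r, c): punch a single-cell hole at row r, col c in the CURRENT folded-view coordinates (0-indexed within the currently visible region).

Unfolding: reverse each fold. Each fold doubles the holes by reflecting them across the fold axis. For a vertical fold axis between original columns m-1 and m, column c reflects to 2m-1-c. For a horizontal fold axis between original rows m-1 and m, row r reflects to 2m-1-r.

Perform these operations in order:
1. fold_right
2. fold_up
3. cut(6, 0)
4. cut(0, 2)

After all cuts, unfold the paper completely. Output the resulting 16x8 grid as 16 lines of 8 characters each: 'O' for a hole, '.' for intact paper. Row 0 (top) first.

Op 1 fold_right: fold axis v@4; visible region now rows[0,16) x cols[4,8) = 16x4
Op 2 fold_up: fold axis h@8; visible region now rows[0,8) x cols[4,8) = 8x4
Op 3 cut(6, 0): punch at orig (6,4); cuts so far [(6, 4)]; region rows[0,8) x cols[4,8) = 8x4
Op 4 cut(0, 2): punch at orig (0,6); cuts so far [(0, 6), (6, 4)]; region rows[0,8) x cols[4,8) = 8x4
Unfold 1 (reflect across h@8): 4 holes -> [(0, 6), (6, 4), (9, 4), (15, 6)]
Unfold 2 (reflect across v@4): 8 holes -> [(0, 1), (0, 6), (6, 3), (6, 4), (9, 3), (9, 4), (15, 1), (15, 6)]

Answer: .O....O.
........
........
........
........
........
...OO...
........
........
...OO...
........
........
........
........
........
.O....O.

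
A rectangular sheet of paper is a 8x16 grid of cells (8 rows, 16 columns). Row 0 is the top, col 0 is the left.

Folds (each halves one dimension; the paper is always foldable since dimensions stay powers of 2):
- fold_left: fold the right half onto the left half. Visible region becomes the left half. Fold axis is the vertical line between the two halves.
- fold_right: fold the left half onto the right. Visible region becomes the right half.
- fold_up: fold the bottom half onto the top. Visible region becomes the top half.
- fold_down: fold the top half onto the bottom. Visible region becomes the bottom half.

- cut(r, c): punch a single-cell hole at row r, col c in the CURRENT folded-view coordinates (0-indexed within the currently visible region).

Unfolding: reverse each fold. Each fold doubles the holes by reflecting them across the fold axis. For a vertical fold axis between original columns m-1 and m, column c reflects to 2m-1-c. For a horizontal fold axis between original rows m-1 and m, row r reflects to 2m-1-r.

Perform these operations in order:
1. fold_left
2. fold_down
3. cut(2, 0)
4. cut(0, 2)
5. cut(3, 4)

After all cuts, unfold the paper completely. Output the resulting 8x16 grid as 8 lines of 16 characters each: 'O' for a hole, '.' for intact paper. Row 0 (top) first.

Answer: ....O......O....
O..............O
................
..O..........O..
..O..........O..
................
O..............O
....O......O....

Derivation:
Op 1 fold_left: fold axis v@8; visible region now rows[0,8) x cols[0,8) = 8x8
Op 2 fold_down: fold axis h@4; visible region now rows[4,8) x cols[0,8) = 4x8
Op 3 cut(2, 0): punch at orig (6,0); cuts so far [(6, 0)]; region rows[4,8) x cols[0,8) = 4x8
Op 4 cut(0, 2): punch at orig (4,2); cuts so far [(4, 2), (6, 0)]; region rows[4,8) x cols[0,8) = 4x8
Op 5 cut(3, 4): punch at orig (7,4); cuts so far [(4, 2), (6, 0), (7, 4)]; region rows[4,8) x cols[0,8) = 4x8
Unfold 1 (reflect across h@4): 6 holes -> [(0, 4), (1, 0), (3, 2), (4, 2), (6, 0), (7, 4)]
Unfold 2 (reflect across v@8): 12 holes -> [(0, 4), (0, 11), (1, 0), (1, 15), (3, 2), (3, 13), (4, 2), (4, 13), (6, 0), (6, 15), (7, 4), (7, 11)]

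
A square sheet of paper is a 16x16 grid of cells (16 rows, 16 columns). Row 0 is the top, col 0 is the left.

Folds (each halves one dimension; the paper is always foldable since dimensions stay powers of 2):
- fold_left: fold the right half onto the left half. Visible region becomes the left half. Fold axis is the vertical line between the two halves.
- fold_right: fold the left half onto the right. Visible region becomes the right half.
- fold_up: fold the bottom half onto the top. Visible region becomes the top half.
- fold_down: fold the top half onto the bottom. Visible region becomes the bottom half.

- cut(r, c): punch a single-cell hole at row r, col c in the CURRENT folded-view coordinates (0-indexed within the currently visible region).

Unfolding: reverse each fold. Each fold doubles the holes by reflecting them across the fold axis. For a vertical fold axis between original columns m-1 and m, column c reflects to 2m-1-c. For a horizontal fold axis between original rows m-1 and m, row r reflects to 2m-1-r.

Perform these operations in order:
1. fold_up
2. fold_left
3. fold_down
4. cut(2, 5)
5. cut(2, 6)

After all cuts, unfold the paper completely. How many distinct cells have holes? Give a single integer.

Answer: 16

Derivation:
Op 1 fold_up: fold axis h@8; visible region now rows[0,8) x cols[0,16) = 8x16
Op 2 fold_left: fold axis v@8; visible region now rows[0,8) x cols[0,8) = 8x8
Op 3 fold_down: fold axis h@4; visible region now rows[4,8) x cols[0,8) = 4x8
Op 4 cut(2, 5): punch at orig (6,5); cuts so far [(6, 5)]; region rows[4,8) x cols[0,8) = 4x8
Op 5 cut(2, 6): punch at orig (6,6); cuts so far [(6, 5), (6, 6)]; region rows[4,8) x cols[0,8) = 4x8
Unfold 1 (reflect across h@4): 4 holes -> [(1, 5), (1, 6), (6, 5), (6, 6)]
Unfold 2 (reflect across v@8): 8 holes -> [(1, 5), (1, 6), (1, 9), (1, 10), (6, 5), (6, 6), (6, 9), (6, 10)]
Unfold 3 (reflect across h@8): 16 holes -> [(1, 5), (1, 6), (1, 9), (1, 10), (6, 5), (6, 6), (6, 9), (6, 10), (9, 5), (9, 6), (9, 9), (9, 10), (14, 5), (14, 6), (14, 9), (14, 10)]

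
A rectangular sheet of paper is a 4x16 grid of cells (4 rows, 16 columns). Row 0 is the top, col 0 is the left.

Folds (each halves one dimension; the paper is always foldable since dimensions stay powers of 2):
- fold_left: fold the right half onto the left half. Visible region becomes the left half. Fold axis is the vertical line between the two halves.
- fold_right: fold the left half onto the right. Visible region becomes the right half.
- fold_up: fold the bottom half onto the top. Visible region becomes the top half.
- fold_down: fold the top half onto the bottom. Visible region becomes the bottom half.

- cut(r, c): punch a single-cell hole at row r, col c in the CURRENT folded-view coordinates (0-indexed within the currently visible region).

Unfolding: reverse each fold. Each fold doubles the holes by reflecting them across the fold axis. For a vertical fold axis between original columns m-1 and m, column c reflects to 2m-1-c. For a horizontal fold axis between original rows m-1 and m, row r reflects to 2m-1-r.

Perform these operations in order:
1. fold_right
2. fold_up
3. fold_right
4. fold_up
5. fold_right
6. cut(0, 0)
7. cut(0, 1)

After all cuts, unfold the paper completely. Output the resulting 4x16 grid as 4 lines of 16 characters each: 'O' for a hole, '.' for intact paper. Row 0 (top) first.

Op 1 fold_right: fold axis v@8; visible region now rows[0,4) x cols[8,16) = 4x8
Op 2 fold_up: fold axis h@2; visible region now rows[0,2) x cols[8,16) = 2x8
Op 3 fold_right: fold axis v@12; visible region now rows[0,2) x cols[12,16) = 2x4
Op 4 fold_up: fold axis h@1; visible region now rows[0,1) x cols[12,16) = 1x4
Op 5 fold_right: fold axis v@14; visible region now rows[0,1) x cols[14,16) = 1x2
Op 6 cut(0, 0): punch at orig (0,14); cuts so far [(0, 14)]; region rows[0,1) x cols[14,16) = 1x2
Op 7 cut(0, 1): punch at orig (0,15); cuts so far [(0, 14), (0, 15)]; region rows[0,1) x cols[14,16) = 1x2
Unfold 1 (reflect across v@14): 4 holes -> [(0, 12), (0, 13), (0, 14), (0, 15)]
Unfold 2 (reflect across h@1): 8 holes -> [(0, 12), (0, 13), (0, 14), (0, 15), (1, 12), (1, 13), (1, 14), (1, 15)]
Unfold 3 (reflect across v@12): 16 holes -> [(0, 8), (0, 9), (0, 10), (0, 11), (0, 12), (0, 13), (0, 14), (0, 15), (1, 8), (1, 9), (1, 10), (1, 11), (1, 12), (1, 13), (1, 14), (1, 15)]
Unfold 4 (reflect across h@2): 32 holes -> [(0, 8), (0, 9), (0, 10), (0, 11), (0, 12), (0, 13), (0, 14), (0, 15), (1, 8), (1, 9), (1, 10), (1, 11), (1, 12), (1, 13), (1, 14), (1, 15), (2, 8), (2, 9), (2, 10), (2, 11), (2, 12), (2, 13), (2, 14), (2, 15), (3, 8), (3, 9), (3, 10), (3, 11), (3, 12), (3, 13), (3, 14), (3, 15)]
Unfold 5 (reflect across v@8): 64 holes -> [(0, 0), (0, 1), (0, 2), (0, 3), (0, 4), (0, 5), (0, 6), (0, 7), (0, 8), (0, 9), (0, 10), (0, 11), (0, 12), (0, 13), (0, 14), (0, 15), (1, 0), (1, 1), (1, 2), (1, 3), (1, 4), (1, 5), (1, 6), (1, 7), (1, 8), (1, 9), (1, 10), (1, 11), (1, 12), (1, 13), (1, 14), (1, 15), (2, 0), (2, 1), (2, 2), (2, 3), (2, 4), (2, 5), (2, 6), (2, 7), (2, 8), (2, 9), (2, 10), (2, 11), (2, 12), (2, 13), (2, 14), (2, 15), (3, 0), (3, 1), (3, 2), (3, 3), (3, 4), (3, 5), (3, 6), (3, 7), (3, 8), (3, 9), (3, 10), (3, 11), (3, 12), (3, 13), (3, 14), (3, 15)]

Answer: OOOOOOOOOOOOOOOO
OOOOOOOOOOOOOOOO
OOOOOOOOOOOOOOOO
OOOOOOOOOOOOOOOO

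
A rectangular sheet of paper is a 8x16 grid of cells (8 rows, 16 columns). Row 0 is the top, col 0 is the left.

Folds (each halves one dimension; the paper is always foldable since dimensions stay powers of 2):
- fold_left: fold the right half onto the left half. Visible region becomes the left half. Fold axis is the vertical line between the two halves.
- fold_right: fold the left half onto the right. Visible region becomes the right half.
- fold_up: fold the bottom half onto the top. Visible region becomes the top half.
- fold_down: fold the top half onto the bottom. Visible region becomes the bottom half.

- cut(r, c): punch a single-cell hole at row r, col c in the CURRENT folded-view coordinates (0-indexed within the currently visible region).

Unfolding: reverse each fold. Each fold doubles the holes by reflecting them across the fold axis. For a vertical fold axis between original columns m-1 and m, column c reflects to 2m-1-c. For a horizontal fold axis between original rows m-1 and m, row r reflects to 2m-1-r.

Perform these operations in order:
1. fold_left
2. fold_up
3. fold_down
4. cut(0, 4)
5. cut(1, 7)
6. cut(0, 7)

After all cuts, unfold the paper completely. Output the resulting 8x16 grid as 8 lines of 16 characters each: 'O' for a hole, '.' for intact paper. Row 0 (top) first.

Answer: .......OO.......
....O..OO..O....
....O..OO..O....
.......OO.......
.......OO.......
....O..OO..O....
....O..OO..O....
.......OO.......

Derivation:
Op 1 fold_left: fold axis v@8; visible region now rows[0,8) x cols[0,8) = 8x8
Op 2 fold_up: fold axis h@4; visible region now rows[0,4) x cols[0,8) = 4x8
Op 3 fold_down: fold axis h@2; visible region now rows[2,4) x cols[0,8) = 2x8
Op 4 cut(0, 4): punch at orig (2,4); cuts so far [(2, 4)]; region rows[2,4) x cols[0,8) = 2x8
Op 5 cut(1, 7): punch at orig (3,7); cuts so far [(2, 4), (3, 7)]; region rows[2,4) x cols[0,8) = 2x8
Op 6 cut(0, 7): punch at orig (2,7); cuts so far [(2, 4), (2, 7), (3, 7)]; region rows[2,4) x cols[0,8) = 2x8
Unfold 1 (reflect across h@2): 6 holes -> [(0, 7), (1, 4), (1, 7), (2, 4), (2, 7), (3, 7)]
Unfold 2 (reflect across h@4): 12 holes -> [(0, 7), (1, 4), (1, 7), (2, 4), (2, 7), (3, 7), (4, 7), (5, 4), (5, 7), (6, 4), (6, 7), (7, 7)]
Unfold 3 (reflect across v@8): 24 holes -> [(0, 7), (0, 8), (1, 4), (1, 7), (1, 8), (1, 11), (2, 4), (2, 7), (2, 8), (2, 11), (3, 7), (3, 8), (4, 7), (4, 8), (5, 4), (5, 7), (5, 8), (5, 11), (6, 4), (6, 7), (6, 8), (6, 11), (7, 7), (7, 8)]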